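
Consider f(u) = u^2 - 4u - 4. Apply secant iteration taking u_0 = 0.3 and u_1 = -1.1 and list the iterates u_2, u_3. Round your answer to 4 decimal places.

-0.7646, -0.8255

f(0.3) = -5.110000, f(-1.1) = 1.610000
u_2 = -1.100000 − 1.610000·(-1.100000 − 0.300000) / (1.610000 − (-5.110000)) = -1.100000 − (-2.254000)/(6.720000) = -0.764583
f(-0.764583) = -0.357079
u_3 = -0.764583 − (-0.357079)·(-0.764583 − (-1.100000)) / (-0.357079 − 1.610000) = -0.764583 − (-0.119770)/(-1.967079) = -0.825471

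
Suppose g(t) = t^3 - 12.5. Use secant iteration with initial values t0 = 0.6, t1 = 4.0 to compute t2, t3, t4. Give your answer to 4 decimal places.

1.2548, 1.7206, 2.8270

g(0.6) = -12.284000, g(4.0) = 51.500000
t2 = 4.000000 − 51.500000·(4.000000 − 0.600000) / (51.500000 − (-12.284000)) = 4.000000 − (175.100000)/(63.784000) = 1.254797
g(1.254797) = -10.524301
t3 = 1.254797 − (-10.524301)·(1.254797 − 4.000000) / (-10.524301 − 51.500000) = 1.254797 − (28.891337)/(-62.024301) = 1.720604
g(1.720604) = -7.406188
t4 = 1.720604 − (-7.406188)·(1.720604 − 1.254797) / (-7.406188 − (-10.524301)) = 1.720604 − (-3.449852)/(3.118113) = 2.826995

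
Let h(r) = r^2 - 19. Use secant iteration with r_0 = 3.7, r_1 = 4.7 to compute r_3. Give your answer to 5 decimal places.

4.35789

h(3.7) = -5.3100000, h(4.7) = 3.0900000
r_2 = 4.7000000 − 3.0900000·(4.7000000 − 3.7000000) / (3.0900000 − (-5.3100000)) = 4.7000000 − (3.0900000)/(8.4000000) = 4.3321429
h(4.3321429) = -0.2325383
r_3 = 4.3321429 − (-0.2325383)·(4.3321429 − 4.7000000) / (-0.2325383 − 3.0900000) = 4.3321429 − (0.0855409)/(-3.3225383) = 4.3578885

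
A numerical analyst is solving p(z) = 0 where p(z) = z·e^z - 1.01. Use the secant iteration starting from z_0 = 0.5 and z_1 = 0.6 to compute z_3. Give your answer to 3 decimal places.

0.571

p(0.5) = -0.18564, p(0.6) = 0.08327
z_2 = 0.60000 − 0.08327·(0.60000 − 0.50000) / (0.08327 − (-0.18564)) = 0.60000 − (0.00833)/(0.26891) = 0.56903
p(0.56903) = -0.00477
z_3 = 0.56903 − (-0.00477)·(0.56903 − 0.60000) / (-0.00477 − 0.08327) = 0.56903 − (0.00015)/(-0.08804) = 0.57071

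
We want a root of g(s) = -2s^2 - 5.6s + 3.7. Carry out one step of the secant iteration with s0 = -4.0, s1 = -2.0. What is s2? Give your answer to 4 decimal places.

-3.0781

g(-4.0) = -5.900000, g(-2.0) = 6.900000
s2 = -2.000000 − 6.900000·(-2.000000 − (-4.000000)) / (6.900000 − (-5.900000)) = -2.000000 − (13.800000)/(12.800000) = -3.078125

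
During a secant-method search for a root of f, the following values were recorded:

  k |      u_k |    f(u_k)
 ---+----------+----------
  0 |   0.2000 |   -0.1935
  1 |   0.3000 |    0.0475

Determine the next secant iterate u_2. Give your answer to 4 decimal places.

0.2803

u_2 = 0.3000 − 0.0475·(0.3000 − 0.2000) / (0.0475 − (-0.1935))
   = 0.3000 − (0.004750)/(0.241000) = 0.280290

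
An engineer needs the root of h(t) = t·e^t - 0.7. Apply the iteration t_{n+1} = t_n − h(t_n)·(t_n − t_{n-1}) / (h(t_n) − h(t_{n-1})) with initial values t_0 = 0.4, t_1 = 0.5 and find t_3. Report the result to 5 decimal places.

0.44738

h(0.4) = -0.1032701, h(0.5) = 0.1243606
t_2 = 0.5000000 − 0.1243606·(0.5000000 − 0.4000000) / (0.1243606 − (-0.1032701)) = 0.5000000 − (0.0124361)/(0.2276308) = 0.4453674
h(0.4453674) = -0.0047532
t_3 = 0.4453674 − (-0.0047532)·(0.4453674 − 0.5000000) / (-0.0047532 − 0.1243606) = 0.4453674 − (0.0002597)/(-0.1291138) = 0.4473786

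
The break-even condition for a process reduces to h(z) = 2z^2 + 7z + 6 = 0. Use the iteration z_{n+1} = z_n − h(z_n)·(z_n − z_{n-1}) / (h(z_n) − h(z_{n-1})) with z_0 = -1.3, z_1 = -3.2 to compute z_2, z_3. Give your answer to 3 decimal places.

-1.160, -0.828

h(-1.3) = 0.28000, h(-3.2) = 4.08000
z_2 = -3.20000 − 4.08000·(-3.20000 − (-1.30000)) / (4.08000 − 0.28000) = -3.20000 − (-7.75200)/(3.80000) = -1.16000
h(-1.16000) = 0.57120
z_3 = -1.16000 − 0.57120·(-1.16000 − (-3.20000)) / (0.57120 − 4.08000) = -1.16000 − (1.16525)/(-3.50880) = -0.82791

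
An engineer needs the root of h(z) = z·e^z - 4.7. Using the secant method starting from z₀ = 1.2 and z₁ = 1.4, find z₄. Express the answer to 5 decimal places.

1.29165

h(1.2) = -0.7158597, h(1.4) = 0.9772800
z₂ = 1.4000000 − 0.9772800·(1.4000000 − 1.2000000) / (0.9772800 − (-0.7158597)) = 1.4000000 − (0.1954560)/(1.6931396) = 1.2845600
h(1.2845600) = -0.0587845
z₃ = 1.2845600 − (-0.0587845)·(1.2845600 − 1.4000000) / (-0.0587845 − 0.9772800) = 1.2845600 − (0.0067861)/(-1.0360644) = 1.2911099
h(1.2911099) = -0.0044647
z₄ = 1.2911099 − (-0.0044647)·(1.2911099 − 1.2845600) / (-0.0044647 − (-0.0587845)) = 1.2911099 − (-0.0000292)/(0.0543198) = 1.2916482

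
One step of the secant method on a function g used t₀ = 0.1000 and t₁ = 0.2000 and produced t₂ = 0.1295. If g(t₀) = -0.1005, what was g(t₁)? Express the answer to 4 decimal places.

0.2402

The secant line through (0.1000, -0.1005) and (0.2000, g(t₁)) crosses zero at t₂ = 0.1295.
So (0.1000, -0.1005), (0.2000, g(t₁)), (0.1295, 0) are collinear:
g(t₁) = -0.1005 · (0.2000 − 0.1295) / (0.1000 − 0.1295) = -0.1005 · (0.070500)/(-0.029500) = 0.240178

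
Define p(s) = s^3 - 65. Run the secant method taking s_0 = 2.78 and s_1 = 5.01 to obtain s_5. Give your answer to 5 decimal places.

4.02063

p(2.78) = -43.5150480, p(5.01) = 60.7515010
s_2 = 5.0100000 − 60.7515010·(5.0100000 − 2.7800000) / (60.7515010 − (-43.5150480)) = 5.0100000 − (135.4758472)/(104.2665490) = 3.7106777
p(3.7106777) = -13.9071981
s_3 = 3.7106777 − (-13.9071981)·(3.7106777 − 5.0100000) / (-13.9071981 − 60.7515010) = 3.7106777 − (18.0699320)/(-74.6586991) = 3.9527116
p(3.9527116) = -3.2431150
s_4 = 3.9527116 − (-3.2431150)·(3.9527116 − 3.7106777) / (-3.2431150 − (-13.9071981)) = 3.9527116 − (-0.7849436)/(10.6640831) = 4.0263179
p(4.0263179) = 0.2715881
s_5 = 4.0263179 − 0.2715881·(4.0263179 − 3.9527116) / (0.2715881 − (-3.2431150)) = 4.0263179 − (0.0199906)/(3.5147031) = 4.0206302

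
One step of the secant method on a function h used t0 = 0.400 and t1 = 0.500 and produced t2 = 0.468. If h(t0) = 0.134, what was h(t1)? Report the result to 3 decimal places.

-0.063

The secant line through (0.400, 0.134) and (0.500, h(t1)) crosses zero at t2 = 0.468.
So (0.400, 0.134), (0.500, h(t1)), (0.468, 0) are collinear:
h(t1) = 0.134 · (0.500 − 0.468) / (0.400 − 0.468) = 0.134 · (0.03200)/(-0.06800) = -0.06306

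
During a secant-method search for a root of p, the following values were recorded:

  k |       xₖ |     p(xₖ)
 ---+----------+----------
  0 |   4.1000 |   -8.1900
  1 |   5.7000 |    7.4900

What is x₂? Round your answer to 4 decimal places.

4.9357

x₂ = 5.7000 − 7.4900·(5.7000 − 4.1000) / (7.4900 − (-8.1900))
   = 5.7000 − (11.984000)/(15.680000) = 4.935714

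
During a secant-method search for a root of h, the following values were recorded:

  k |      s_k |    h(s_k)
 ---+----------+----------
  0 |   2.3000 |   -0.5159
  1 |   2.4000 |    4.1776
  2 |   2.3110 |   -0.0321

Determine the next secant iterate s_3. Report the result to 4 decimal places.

2.3117

s_3 = 2.3110 − (-0.0321)·(2.3110 − 2.4000) / (-0.0321 − 4.1776)
   = 2.3110 − (0.002857)/(-4.209700) = 2.311679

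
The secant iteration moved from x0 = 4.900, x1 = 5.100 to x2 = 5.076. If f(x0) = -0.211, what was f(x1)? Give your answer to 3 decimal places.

0.029

The secant line through (4.900, -0.211) and (5.100, f(x1)) crosses zero at x2 = 5.076.
So (4.900, -0.211), (5.100, f(x1)), (5.076, 0) are collinear:
f(x1) = -0.211 · (5.100 − 5.076) / (4.900 − 5.076) = -0.211 · (0.02400)/(-0.17600) = 0.02877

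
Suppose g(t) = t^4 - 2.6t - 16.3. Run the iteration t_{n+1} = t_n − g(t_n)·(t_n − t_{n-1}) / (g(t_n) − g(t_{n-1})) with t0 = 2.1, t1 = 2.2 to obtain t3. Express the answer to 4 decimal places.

g(2.1) = -2.311900, g(2.2) = 1.405600
t2 = 2.200000 − 1.405600·(2.200000 − 2.100000) / (1.405600 − (-2.311900)) = 2.200000 − (0.140560)/(3.717500) = 2.162190
g(2.162190) = -0.065469
t3 = 2.162190 − (-0.065469)·(2.162190 − 2.200000) / (-0.065469 − 1.405600) = 2.162190 − (0.002475)/(-1.471069) = 2.163872

2.1639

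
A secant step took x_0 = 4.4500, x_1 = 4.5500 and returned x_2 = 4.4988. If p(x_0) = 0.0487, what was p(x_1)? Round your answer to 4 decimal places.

-0.0511

The secant line through (4.4500, 0.0487) and (4.5500, p(x_1)) crosses zero at x_2 = 4.4988.
So (4.4500, 0.0487), (4.5500, p(x_1)), (4.4988, 0) are collinear:
p(x_1) = 0.0487 · (4.5500 − 4.4988) / (4.4500 − 4.4988) = 0.0487 · (0.051200)/(-0.048800) = -0.051095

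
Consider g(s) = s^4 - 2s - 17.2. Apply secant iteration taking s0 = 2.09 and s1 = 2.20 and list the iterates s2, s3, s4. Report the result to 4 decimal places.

g(2.09) = -2.299702, g(2.20) = 1.825600
s2 = 2.200000 − 1.825600·(2.200000 − 2.090000) / (1.825600 − (-2.299702)) = 2.200000 − (0.200816)/(4.125302) = 2.151321
g(2.151321) = -0.082577
s3 = 2.151321 − (-0.082577)·(2.151321 − 2.200000) / (-0.082577 − 1.825600) = 2.151321 − (0.004020)/(-1.908177) = 2.153427
g(2.153427) = -0.002768
s4 = 2.153427 − (-0.002768)·(2.153427 − 2.151321) / (-0.002768 − (-0.082577)) = 2.153427 − (-0.000006)/(0.079809) = 2.153501

2.1513, 2.1534, 2.1535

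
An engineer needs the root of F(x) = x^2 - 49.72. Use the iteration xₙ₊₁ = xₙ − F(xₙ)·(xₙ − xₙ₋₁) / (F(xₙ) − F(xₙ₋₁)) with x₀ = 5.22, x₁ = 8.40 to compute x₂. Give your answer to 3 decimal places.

6.870

F(5.22) = -22.47160, F(8.40) = 20.84000
x₂ = 8.40000 − 20.84000·(8.40000 − 5.22000) / (20.84000 − (-22.47160)) = 8.40000 − (66.27120)/(43.31160) = 6.86990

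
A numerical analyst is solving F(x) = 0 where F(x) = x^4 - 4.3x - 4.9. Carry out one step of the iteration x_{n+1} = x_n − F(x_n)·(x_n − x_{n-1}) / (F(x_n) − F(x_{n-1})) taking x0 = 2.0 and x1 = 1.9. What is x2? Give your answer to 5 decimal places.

1.90149

F(2.0) = 2.5000000, F(1.9) = -0.0379000
x2 = 1.9000000 − (-0.0379000)·(1.9000000 − 2.0000000) / (-0.0379000 − 2.5000000) = 1.9000000 − (0.0037900)/(-2.5379000) = 1.9014934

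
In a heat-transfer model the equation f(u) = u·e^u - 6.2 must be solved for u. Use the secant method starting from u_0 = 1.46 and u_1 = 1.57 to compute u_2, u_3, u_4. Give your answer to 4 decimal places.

1.4524, 1.4518, 1.4518

f(1.46) = 0.086701, f(1.57) = 1.346438
u_2 = 1.570000 − 1.346438·(1.570000 − 1.460000) / (1.346438 − 0.086701) = 1.570000 − (0.148108)/(1.259737) = 1.452429
f(1.452429) = 0.006933
u_3 = 1.452429 − 0.006933·(1.452429 − 1.570000) / (0.006933 − 1.346438) = 1.452429 − (-0.000815)/(-1.339505) = 1.451821
f(1.451821) = 0.000558
u_4 = 1.451821 − 0.000558·(1.451821 − 1.452429) / (0.000558 − 0.006933) = 1.451821 − (0.000000)/(-0.006374) = 1.451768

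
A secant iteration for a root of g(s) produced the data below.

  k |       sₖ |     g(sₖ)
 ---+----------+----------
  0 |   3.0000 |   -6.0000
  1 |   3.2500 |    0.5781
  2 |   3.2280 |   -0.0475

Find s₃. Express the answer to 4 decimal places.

s₃ = 3.2280 − (-0.0475)·(3.2280 − 3.2500) / (-0.0475 − 0.5781)
   = 3.2280 − (0.001045)/(-0.625600) = 3.229670

3.2297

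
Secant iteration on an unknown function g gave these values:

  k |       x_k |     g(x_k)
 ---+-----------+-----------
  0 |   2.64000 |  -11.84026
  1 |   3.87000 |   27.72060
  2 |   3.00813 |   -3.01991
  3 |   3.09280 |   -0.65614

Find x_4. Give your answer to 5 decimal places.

3.11630

x_4 = 3.09280 − (-0.65614)·(3.09280 − 3.00813) / (-0.65614 − (-3.01991))
   = 3.09280 − (-0.0555554)/(2.3637700) = 3.1163029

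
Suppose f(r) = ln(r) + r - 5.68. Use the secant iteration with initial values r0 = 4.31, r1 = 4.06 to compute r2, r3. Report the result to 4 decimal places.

f(4.31) = 0.090938, f(4.06) = -0.218817
r2 = 4.060000 − (-0.218817)·(4.060000 − 4.310000) / (-0.218817 − 0.090938) = 4.060000 − (0.054704)/(-0.309755) = 4.236605
f(4.236605) = 0.000367
r3 = 4.236605 − 0.000367·(4.236605 − 4.060000) / (0.000367 − (-0.218817)) = 4.236605 − (0.000065)/(0.219184) = 4.236309

4.2366, 4.2363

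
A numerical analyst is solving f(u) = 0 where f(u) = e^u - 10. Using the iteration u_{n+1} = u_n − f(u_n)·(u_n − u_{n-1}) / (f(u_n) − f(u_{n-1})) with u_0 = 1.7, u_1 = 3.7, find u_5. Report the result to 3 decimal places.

f(1.7) = -4.52605, f(3.7) = 30.44730
u_2 = 3.70000 − 30.44730·(3.70000 − 1.70000) / (30.44730 − (-4.52605)) = 3.70000 − (60.89461)/(34.97336) = 1.95883
f(1.95883) = -2.90898
u_3 = 1.95883 − (-2.90898)·(1.95883 − 3.70000) / (-2.90898 − 30.44730) = 1.95883 − (5.06504)/(-33.35629) = 2.11068
f(2.11068) = -1.74619
u_4 = 2.11068 − (-1.74619)·(2.11068 − 1.95883) / (-1.74619 − (-2.90898)) = 2.11068 − (-0.26515)/(1.16280) = 2.33871
f(2.33871) = 0.36780
u_5 = 2.33871 − 0.36780·(2.33871 − 2.11068) / (0.36780 − (-1.74619)) = 2.33871 − (0.08387)/(2.11399) = 2.29903

2.299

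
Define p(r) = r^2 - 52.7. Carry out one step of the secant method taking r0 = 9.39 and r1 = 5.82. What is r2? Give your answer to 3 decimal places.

7.058

p(9.39) = 35.47210, p(5.82) = -18.82760
r2 = 5.82000 − (-18.82760)·(5.82000 − 9.39000) / (-18.82760 − 35.47210) = 5.82000 − (67.21453)/(-54.29970) = 7.05784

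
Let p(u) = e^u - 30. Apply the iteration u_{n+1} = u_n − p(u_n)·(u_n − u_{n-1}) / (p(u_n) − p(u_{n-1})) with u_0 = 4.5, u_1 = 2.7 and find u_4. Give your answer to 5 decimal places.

p(4.5) = 60.0171313, p(2.7) = -15.1202683
u_2 = 2.7000000 − (-15.1202683)·(2.7000000 − 4.5000000) / (-15.1202683 − 60.0171313) = 2.7000000 − (27.2164829)/(-75.1373996) = 3.0622228
p(3.0622228) = -8.6249822
u_3 = 3.0622228 − (-8.6249822)·(3.0622228 − 2.7000000) / (-8.6249822 − (-15.1202683)) = 3.0622228 − (-3.1241656)/(6.4952861) = 3.5432125
p(3.5432125) = 4.5778234
u_4 = 3.5432125 − 4.5778234·(3.5432125 − 3.0622228) / (4.5778234 − (-8.6249822)) = 3.5432125 − (2.2018858)/(13.2028056) = 3.3764384

3.37644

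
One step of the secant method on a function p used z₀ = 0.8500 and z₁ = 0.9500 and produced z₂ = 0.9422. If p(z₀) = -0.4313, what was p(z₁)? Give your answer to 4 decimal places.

The secant line through (0.8500, -0.4313) and (0.9500, p(z₁)) crosses zero at z₂ = 0.9422.
So (0.8500, -0.4313), (0.9500, p(z₁)), (0.9422, 0) are collinear:
p(z₁) = -0.4313 · (0.9500 − 0.9422) / (0.8500 − 0.9422) = -0.4313 · (0.007800)/(-0.092200) = 0.036487

0.0365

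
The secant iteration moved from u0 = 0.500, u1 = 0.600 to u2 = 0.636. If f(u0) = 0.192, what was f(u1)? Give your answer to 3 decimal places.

0.051

The secant line through (0.500, 0.192) and (0.600, f(u1)) crosses zero at u2 = 0.636.
So (0.500, 0.192), (0.600, f(u1)), (0.636, 0) are collinear:
f(u1) = 0.192 · (0.600 − 0.636) / (0.500 − 0.636) = 0.192 · (-0.03600)/(-0.13600) = 0.05082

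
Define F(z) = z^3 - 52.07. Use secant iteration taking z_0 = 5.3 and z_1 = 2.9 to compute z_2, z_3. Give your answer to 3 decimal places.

3.434, 3.818

F(5.3) = 96.80700, F(2.9) = -27.68100
z_2 = 2.90000 − (-27.68100)·(2.90000 − 5.30000) / (-27.68100 − 96.80700) = 2.90000 − (66.43440)/(-124.48800) = 3.43366
F(3.43366) = -11.58704
z_3 = 3.43366 − (-11.58704)·(3.43366 − 2.90000) / (-11.58704 − (-27.68100)) = 3.43366 − (-6.18355)/(16.09396) = 3.81788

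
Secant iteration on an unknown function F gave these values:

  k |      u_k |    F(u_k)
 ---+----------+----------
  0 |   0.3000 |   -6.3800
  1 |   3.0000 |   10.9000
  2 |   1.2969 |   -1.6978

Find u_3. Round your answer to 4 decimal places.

u_3 = 1.2969 − (-1.6978)·(1.2969 − 3.0000) / (-1.6978 − 10.9000)
   = 1.2969 − (2.891523)/(-12.597800) = 1.526426

1.5264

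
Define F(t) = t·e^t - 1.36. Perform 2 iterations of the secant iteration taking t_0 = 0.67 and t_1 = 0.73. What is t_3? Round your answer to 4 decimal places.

0.6853

F(0.67) = -0.050661, F(0.73) = 0.154809
t_2 = 0.730000 − 0.154809·(0.730000 − 0.670000) / (0.154809 − (-0.050661)) = 0.730000 − (0.009289)/(0.205470) = 0.684794
F(0.684794) = -0.001806
t_3 = 0.684794 − (-0.001806)·(0.684794 − 0.730000) / (-0.001806 − 0.154809) = 0.684794 − (0.000082)/(-0.156615) = 0.685315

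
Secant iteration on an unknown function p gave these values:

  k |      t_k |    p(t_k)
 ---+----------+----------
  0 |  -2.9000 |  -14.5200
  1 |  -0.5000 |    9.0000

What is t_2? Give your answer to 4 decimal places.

t_2 = -0.5000 − 9.0000·(-0.5000 − (-2.9000)) / (9.0000 − (-14.5200))
   = -0.5000 − (21.600000)/(23.520000) = -1.418367

-1.4184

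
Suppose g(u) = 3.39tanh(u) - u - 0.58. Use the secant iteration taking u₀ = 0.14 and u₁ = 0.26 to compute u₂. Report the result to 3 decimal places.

g(0.14) = -0.24848, g(0.26) = 0.02206
u₂ = 0.26000 − 0.02206·(0.26000 − 0.14000) / (0.02206 − (-0.24848)) = 0.26000 − (0.00265)/(0.27054) = 0.25021

0.250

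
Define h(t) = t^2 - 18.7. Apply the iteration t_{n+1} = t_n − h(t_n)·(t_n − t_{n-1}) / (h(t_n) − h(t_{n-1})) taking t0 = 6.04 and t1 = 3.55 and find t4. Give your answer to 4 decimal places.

h(6.04) = 17.781600, h(3.55) = -6.097500
t2 = 3.550000 − (-6.097500)·(3.550000 − 6.040000) / (-6.097500 − 17.781600) = 3.550000 − (15.182775)/(-23.879100) = 4.185819
h(4.185819) = -1.178923
t3 = 4.185819 − (-1.178923)·(4.185819 − 3.550000) / (-1.178923 − (-6.097500)) = 4.185819 − (-0.749581)/(4.918577) = 4.338217
h(4.338217) = 0.120123
t4 = 4.338217 − 0.120123·(4.338217 − 4.185819) / (0.120123 − (-1.178923)) = 4.338217 − (0.018306)/(1.299046) = 4.324124

4.3241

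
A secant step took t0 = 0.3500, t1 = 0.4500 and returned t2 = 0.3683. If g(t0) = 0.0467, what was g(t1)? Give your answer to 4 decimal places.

-0.2085

The secant line through (0.3500, 0.0467) and (0.4500, g(t1)) crosses zero at t2 = 0.3683.
So (0.3500, 0.0467), (0.4500, g(t1)), (0.3683, 0) are collinear:
g(t1) = 0.0467 · (0.4500 − 0.3683) / (0.3500 − 0.3683) = 0.0467 · (0.081700)/(-0.018300) = -0.208491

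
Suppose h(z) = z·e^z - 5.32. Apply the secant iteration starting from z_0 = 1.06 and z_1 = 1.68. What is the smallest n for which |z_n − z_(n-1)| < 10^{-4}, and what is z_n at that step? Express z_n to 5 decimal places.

n = 6, z_n = 1.36230

h(1.06) = -2.2604468, h(1.68) = 3.6941340
z_2 = 1.6800000 − 3.6941340·(0.6200000)/(5.9545808) = 1.2953612;  |Δ| = 0.3846388
h(1.2953612) = -0.5889333
z_3 = 1.2953612 − (-0.5889333)·(-0.3846388)/(-4.2830674) = 1.3482500;  |Δ| = 0.0528889
h(1.3482500) = -0.1283191
z_4 = 1.3482500 − (-0.1283191)·(0.0528889)/(0.4606142) = 1.3629840;  |Δ| = 0.0147339
h(1.3629840) = 0.0063188
z_5 = 1.3629840 − 0.0063188·(0.0147339)/(0.1346379) = 1.3622925;  |Δ| = 0.0006915
h(1.3622925) = -0.0000634
z_6 = 1.3622925 − (-0.0000634)·(-0.0006915)/(-0.0063822) = 1.3622993;  |Δ| = 0.0000069
|z_6 − z_5| = 0.0000069 < 10^{-4}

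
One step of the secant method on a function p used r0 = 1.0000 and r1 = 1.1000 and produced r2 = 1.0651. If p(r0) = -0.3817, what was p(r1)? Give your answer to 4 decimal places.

The secant line through (1.0000, -0.3817) and (1.1000, p(r1)) crosses zero at r2 = 1.0651.
So (1.0000, -0.3817), (1.1000, p(r1)), (1.0651, 0) are collinear:
p(r1) = -0.3817 · (1.1000 − 1.0651) / (1.0000 − 1.0651) = -0.3817 · (0.034900)/(-0.065100) = 0.204629

0.2046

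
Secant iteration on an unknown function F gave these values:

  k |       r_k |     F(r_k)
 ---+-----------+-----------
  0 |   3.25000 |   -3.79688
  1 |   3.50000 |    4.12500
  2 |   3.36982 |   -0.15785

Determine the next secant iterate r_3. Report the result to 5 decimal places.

3.37462

r_3 = 3.36982 − (-0.15785)·(3.36982 − 3.50000) / (-0.15785 − 4.12500)
   = 3.36982 − (0.0205489)/(-4.2828500) = 3.3746180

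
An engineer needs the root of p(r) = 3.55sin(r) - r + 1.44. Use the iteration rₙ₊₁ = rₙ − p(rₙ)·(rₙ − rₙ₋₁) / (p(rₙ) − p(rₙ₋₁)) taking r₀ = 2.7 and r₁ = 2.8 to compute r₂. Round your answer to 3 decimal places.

2.760

p(2.7) = 0.25720, p(2.8) = -0.17079
r₂ = 2.80000 − (-0.17079)·(2.80000 − 2.70000) / (-0.17079 − 0.25720) = 2.80000 − (-0.01708)/(-0.42799) = 2.76009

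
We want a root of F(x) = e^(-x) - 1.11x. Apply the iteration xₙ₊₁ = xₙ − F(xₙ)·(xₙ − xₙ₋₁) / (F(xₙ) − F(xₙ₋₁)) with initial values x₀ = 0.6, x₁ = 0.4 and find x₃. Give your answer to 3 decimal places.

0.530

F(0.6) = -0.11719, F(0.4) = 0.22632
x₂ = 0.40000 − 0.22632·(0.40000 − 0.60000) / (0.22632 − (-0.11719)) = 0.40000 − (-0.04526)/(0.34351) = 0.53177
F(0.53177) = -0.00270
x₃ = 0.53177 − (-0.00270)·(0.53177 − 0.40000) / (-0.00270 − 0.22632) = 0.53177 − (-0.00036)/(-0.22902) = 0.53022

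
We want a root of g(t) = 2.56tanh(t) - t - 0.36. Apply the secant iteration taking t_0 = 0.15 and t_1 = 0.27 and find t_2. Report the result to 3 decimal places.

0.239

g(0.15) = -0.12885, g(0.27) = 0.04488
t_2 = 0.27000 − 0.04488·(0.27000 − 0.15000) / (0.04488 − (-0.12885)) = 0.27000 − (0.00539)/(0.17373) = 0.23900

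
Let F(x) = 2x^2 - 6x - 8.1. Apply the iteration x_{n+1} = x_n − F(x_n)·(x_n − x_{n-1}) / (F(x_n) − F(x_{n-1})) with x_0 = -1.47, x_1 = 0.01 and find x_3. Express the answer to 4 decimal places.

F(-1.47) = 5.041800, F(0.01) = -8.159800
x_2 = 0.010000 − (-8.159800)·(0.010000 − (-1.470000)) / (-8.159800 − 5.041800) = 0.010000 − (-12.076504)/(-13.201600) = -0.904776
F(-0.904776) = -1.034107
x_3 = -0.904776 − (-1.034107)·(-0.904776 − 0.010000) / (-1.034107 − (-8.159800)) = -0.904776 − (0.945976)/(7.125693) = -1.037531

-1.0375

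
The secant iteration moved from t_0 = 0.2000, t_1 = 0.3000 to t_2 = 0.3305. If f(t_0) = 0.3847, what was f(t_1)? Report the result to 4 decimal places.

0.0899

The secant line through (0.2000, 0.3847) and (0.3000, f(t_1)) crosses zero at t_2 = 0.3305.
So (0.2000, 0.3847), (0.3000, f(t_1)), (0.3305, 0) are collinear:
f(t_1) = 0.3847 · (0.3000 − 0.3305) / (0.2000 − 0.3305) = 0.3847 · (-0.030500)/(-0.130500) = 0.089911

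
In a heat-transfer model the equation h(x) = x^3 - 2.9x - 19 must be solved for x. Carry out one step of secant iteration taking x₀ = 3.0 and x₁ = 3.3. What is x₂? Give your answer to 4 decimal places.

h(3.0) = -0.700000, h(3.3) = 7.367000
x₂ = 3.300000 − 7.367000·(3.300000 − 3.000000) / (7.367000 − (-0.700000)) = 3.300000 − (2.210100)/(8.067000) = 3.026032

3.0260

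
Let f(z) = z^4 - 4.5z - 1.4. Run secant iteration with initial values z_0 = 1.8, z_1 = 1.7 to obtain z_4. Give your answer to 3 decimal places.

1.744

f(1.8) = 0.99760, f(1.7) = -0.69790
z_2 = 1.70000 − (-0.69790)·(1.70000 − 1.80000) / (-0.69790 − 0.99760) = 1.70000 − (0.06979)/(-1.69550) = 1.74116
f(1.74116) = -0.04436
z_3 = 1.74116 − (-0.04436)·(1.74116 − 1.70000) / (-0.04436 − (-0.69790)) = 1.74116 − (-0.00183)/(0.65354) = 1.74396
f(1.74396) = 0.00220
z_4 = 1.74396 − 0.00220·(1.74396 − 1.74116) / (0.00220 − (-0.04436)) = 1.74396 − (0.00001)/(0.04656) = 1.74382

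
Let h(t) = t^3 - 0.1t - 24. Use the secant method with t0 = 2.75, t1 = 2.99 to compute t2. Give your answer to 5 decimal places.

2.89124

h(2.75) = -3.4781250, h(2.99) = 2.4318990
t2 = 2.9900000 − 2.4318990·(2.9900000 − 2.7500000) / (2.4318990 − (-3.4781250)) = 2.9900000 − (0.5836558)/(5.9100240) = 2.8912431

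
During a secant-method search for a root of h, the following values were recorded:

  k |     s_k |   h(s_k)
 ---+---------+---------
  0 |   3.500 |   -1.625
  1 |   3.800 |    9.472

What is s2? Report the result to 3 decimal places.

3.544

s2 = 3.800 − 9.472·(3.800 − 3.500) / (9.472 − (-1.625))
   = 3.800 − (2.84160)/(11.09700) = 3.54393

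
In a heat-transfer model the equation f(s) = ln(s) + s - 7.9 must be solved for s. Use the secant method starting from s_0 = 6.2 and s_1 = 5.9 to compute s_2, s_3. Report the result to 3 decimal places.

f(6.2) = 0.12455, f(5.9) = -0.22505
s_2 = 5.90000 − (-0.22505)·(5.90000 − 6.20000) / (-0.22505 − 0.12455) = 5.90000 − (0.06751)/(-0.34960) = 6.09312
f(6.09312) = 0.00028
s_3 = 6.09312 − 0.00028·(6.09312 − 5.90000) / (0.00028 − (-0.22505)) = 6.09312 − (0.00005)/(0.22533) = 6.09288

6.093, 6.093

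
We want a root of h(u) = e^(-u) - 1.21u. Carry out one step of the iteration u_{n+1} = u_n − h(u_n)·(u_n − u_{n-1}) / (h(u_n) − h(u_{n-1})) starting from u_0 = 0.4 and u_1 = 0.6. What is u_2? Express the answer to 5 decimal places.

h(0.4) = 0.1863200, h(0.6) = -0.1771884
u_2 = 0.6000000 − (-0.1771884)·(0.6000000 − 0.4000000) / (-0.1771884 − 0.1863200) = 0.6000000 − (-0.0354377)/(-0.3635084) = 0.5025121

0.50251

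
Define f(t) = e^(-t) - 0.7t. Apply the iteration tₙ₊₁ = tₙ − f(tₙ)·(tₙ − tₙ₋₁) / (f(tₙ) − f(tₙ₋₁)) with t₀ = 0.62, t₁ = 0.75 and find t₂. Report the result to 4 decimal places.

f(0.62) = 0.103944, f(0.75) = -0.052633
t₂ = 0.750000 − (-0.052633)·(0.750000 − 0.620000) / (-0.052633 − 0.103944) = 0.750000 − (-0.006842)/(-0.156578) = 0.706301

0.7063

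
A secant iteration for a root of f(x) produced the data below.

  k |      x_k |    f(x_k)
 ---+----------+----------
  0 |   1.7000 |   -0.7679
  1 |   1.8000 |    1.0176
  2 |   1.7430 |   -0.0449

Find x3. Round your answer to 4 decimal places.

x3 = 1.7430 − (-0.0449)·(1.7430 − 1.8000) / (-0.0449 − 1.0176)
   = 1.7430 − (0.002559)/(-1.062500) = 1.745409

1.7454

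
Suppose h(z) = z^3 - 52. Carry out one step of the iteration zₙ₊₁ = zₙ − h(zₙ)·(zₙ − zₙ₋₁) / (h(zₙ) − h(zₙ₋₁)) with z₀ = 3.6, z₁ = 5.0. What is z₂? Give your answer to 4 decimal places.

3.6955

h(3.6) = -5.344000, h(5.0) = 73.000000
z₂ = 5.000000 − 73.000000·(5.000000 − 3.600000) / (73.000000 − (-5.344000)) = 5.000000 − (102.200000)/(78.344000) = 3.695497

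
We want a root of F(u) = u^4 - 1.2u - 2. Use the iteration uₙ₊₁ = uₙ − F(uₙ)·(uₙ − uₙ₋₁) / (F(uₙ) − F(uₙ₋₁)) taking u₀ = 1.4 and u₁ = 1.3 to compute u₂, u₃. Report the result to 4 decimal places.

F(1.4) = 0.161600, F(1.3) = -0.703900
u₂ = 1.300000 − (-0.703900)·(1.300000 − 1.400000) / (-0.703900 − 0.161600) = 1.300000 − (0.070390)/(-0.865500) = 1.381329
F(1.381329) = -0.016867
u₃ = 1.381329 − (-0.016867)·(1.381329 − 1.300000) / (-0.016867 − (-0.703900)) = 1.381329 − (-0.001372)/(0.687033) = 1.383325

1.3813, 1.3833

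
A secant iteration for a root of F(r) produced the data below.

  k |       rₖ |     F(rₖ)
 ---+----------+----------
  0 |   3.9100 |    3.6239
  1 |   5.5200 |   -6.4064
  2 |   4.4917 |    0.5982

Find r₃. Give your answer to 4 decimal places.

4.5795

r₃ = 4.4917 − 0.5982·(4.4917 − 5.5200) / (0.5982 − (-6.4064))
   = 4.4917 − (-0.615129)/(7.004600) = 4.579518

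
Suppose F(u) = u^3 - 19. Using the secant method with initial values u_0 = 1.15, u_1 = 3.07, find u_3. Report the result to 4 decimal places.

F(1.15) = -17.479125, F(3.07) = 9.934443
u_2 = 3.070000 − 9.934443·(3.070000 − 1.150000) / (9.934443 − (-17.479125)) = 3.070000 − (19.074131)/(27.413568) = 2.374208
F(2.374208) = -5.616907
u_3 = 2.374208 − (-5.616907)·(2.374208 − 3.070000) / (-5.616907 − 9.934443) = 2.374208 − (3.908197)/(-15.551350) = 2.625518

2.6255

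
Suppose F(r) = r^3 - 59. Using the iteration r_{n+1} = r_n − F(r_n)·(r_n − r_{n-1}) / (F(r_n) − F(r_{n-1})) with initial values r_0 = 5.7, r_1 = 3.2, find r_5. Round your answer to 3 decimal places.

3.893

F(5.7) = 126.19300, F(3.2) = -26.23200
r_2 = 3.20000 − (-26.23200)·(3.20000 − 5.70000) / (-26.23200 − 126.19300) = 3.20000 − (65.58000)/(-152.42500) = 3.63024
F(3.63024) = -11.15819
r_3 = 3.63024 − (-11.15819)·(3.63024 − 3.20000) / (-11.15819 − (-26.23200)) = 3.63024 − (-4.80075)/(15.07381) = 3.94873
F(3.94873) = 2.57032
r_4 = 3.94873 − 2.57032·(3.94873 − 3.63024) / (2.57032 − (-11.15819)) = 3.94873 − (0.81860)/(13.72851) = 3.88910
F(3.88910) = -0.17701
r_5 = 3.88910 − (-0.17701)·(3.88910 − 3.94873) / (-0.17701 − 2.57032) = 3.88910 − (0.01055)/(-2.74733) = 3.89294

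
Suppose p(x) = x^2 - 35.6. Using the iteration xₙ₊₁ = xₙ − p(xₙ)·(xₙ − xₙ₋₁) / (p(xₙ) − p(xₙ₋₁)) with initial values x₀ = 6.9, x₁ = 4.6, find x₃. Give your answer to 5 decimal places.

5.98107

p(6.9) = 12.0100000, p(4.6) = -14.4400000
x₂ = 4.6000000 − (-14.4400000)·(4.6000000 − 6.9000000) / (-14.4400000 − 12.0100000) = 4.6000000 − (33.2120000)/(-26.4500000) = 5.8556522
p(5.8556522) = -1.3113376
x₃ = 5.8556522 − (-1.3113376)·(5.8556522 − 4.6000000) / (-1.3113376 − (-14.4400000)) = 5.8556522 − (-1.6465839)/(13.1286624) = 5.9810712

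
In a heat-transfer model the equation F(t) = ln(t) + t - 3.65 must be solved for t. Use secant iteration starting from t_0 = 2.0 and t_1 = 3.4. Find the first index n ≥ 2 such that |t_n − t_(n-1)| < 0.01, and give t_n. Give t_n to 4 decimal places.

F(2.0) = -0.956853, F(3.4) = 0.973775
t_2 = 3.400000 − 0.973775·(1.400000)/(1.930628) = 2.693864;  |Δ| = 0.706136
F(2.693864) = 0.034841
t_3 = 2.693864 − 0.034841·(-0.706136)/(-0.938934) = 2.667662;  |Δ| = 0.026203
F(2.667662) = -0.001136
t_4 = 2.667662 − (-0.001136)·(-0.026203)/(-0.035977) = 2.668489;  |Δ| = 0.000827
|t_4 − t_3| = 0.000827 < 0.01

n = 4, t_n = 2.6685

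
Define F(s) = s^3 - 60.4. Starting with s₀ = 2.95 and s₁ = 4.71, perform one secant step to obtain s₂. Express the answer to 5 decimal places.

3.72550

F(2.95) = -34.7276250, F(4.71) = 44.0871110
s₂ = 4.7100000 − 44.0871110·(4.7100000 − 2.9500000) / (44.0871110 − (-34.7276250)) = 4.7100000 − (77.5933154)/(78.8147360) = 3.7254974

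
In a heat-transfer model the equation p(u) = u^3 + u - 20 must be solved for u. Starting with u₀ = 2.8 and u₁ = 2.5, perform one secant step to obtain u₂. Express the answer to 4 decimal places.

2.5849

p(2.8) = 4.752000, p(2.5) = -1.875000
u₂ = 2.500000 − (-1.875000)·(2.500000 − 2.800000) / (-1.875000 − 4.752000) = 2.500000 − (0.562500)/(-6.627000) = 2.584880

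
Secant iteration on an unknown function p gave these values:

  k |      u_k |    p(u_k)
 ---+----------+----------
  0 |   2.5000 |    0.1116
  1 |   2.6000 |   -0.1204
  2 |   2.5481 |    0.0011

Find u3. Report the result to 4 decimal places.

2.5486

u3 = 2.5481 − 0.0011·(2.5481 − 2.6000) / (0.0011 − (-0.1204))
   = 2.5481 − (-0.000057)/(0.121500) = 2.548570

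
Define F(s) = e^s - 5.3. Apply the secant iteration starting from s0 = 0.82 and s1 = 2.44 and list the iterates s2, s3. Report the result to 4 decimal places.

1.3533, 1.5577

F(0.82) = -3.029500, F(2.44) = 6.173041
s2 = 2.440000 − 6.173041·(2.440000 − 0.820000) / (6.173041 − (-3.029500)) = 2.440000 − (10.000326)/(9.202541) = 1.353308
F(1.353308) = -1.429792
s3 = 1.353308 − (-1.429792)·(1.353308 − 2.440000) / (-1.429792 − 6.173041) = 1.353308 − (1.553744)/(-7.602833) = 1.557672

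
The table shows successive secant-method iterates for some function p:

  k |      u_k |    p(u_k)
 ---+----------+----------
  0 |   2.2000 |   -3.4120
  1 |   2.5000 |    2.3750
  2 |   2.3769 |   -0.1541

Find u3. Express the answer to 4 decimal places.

u3 = 2.3769 − (-0.1541)·(2.3769 − 2.5000) / (-0.1541 − 2.3750)
   = 2.3769 − (0.018970)/(-2.529100) = 2.384401

2.3844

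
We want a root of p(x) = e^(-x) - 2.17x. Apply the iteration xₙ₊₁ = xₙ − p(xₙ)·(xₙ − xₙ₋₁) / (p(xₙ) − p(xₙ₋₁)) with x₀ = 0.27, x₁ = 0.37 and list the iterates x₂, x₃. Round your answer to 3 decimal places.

0.331, 0.331

p(0.27) = 0.17748, p(0.37) = -0.11217
x₂ = 0.37000 − (-0.11217)·(0.37000 − 0.27000) / (-0.11217 − 0.17748) = 0.37000 − (-0.01122)/(-0.28965) = 0.33127
p(0.33127) = -0.00086
x₃ = 0.33127 − (-0.00086)·(0.33127 − 0.37000) / (-0.00086 − (-0.11217)) = 0.33127 − (0.00003)/(0.11131) = 0.33098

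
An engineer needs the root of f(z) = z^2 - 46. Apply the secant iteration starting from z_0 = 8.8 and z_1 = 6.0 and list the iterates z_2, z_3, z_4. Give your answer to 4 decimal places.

f(8.8) = 31.440000, f(6.0) = -10.000000
z_2 = 6.000000 − (-10.000000)·(6.000000 − 8.800000) / (-10.000000 − 31.440000) = 6.000000 − (28.000000)/(-41.440000) = 6.675676
f(6.675676) = -1.435354
z_3 = 6.675676 − (-1.435354)·(6.675676 − 6.000000) / (-1.435354 − (-10.000000)) = 6.675676 − (-0.969834)/(8.564646) = 6.788913
f(6.788913) = 0.089334
z_4 = 6.788913 − 0.089334·(6.788913 − 6.675676) / (0.089334 − (-1.435354)) = 6.788913 − (0.010116)/(1.524688) = 6.782278

6.6757, 6.7889, 6.7823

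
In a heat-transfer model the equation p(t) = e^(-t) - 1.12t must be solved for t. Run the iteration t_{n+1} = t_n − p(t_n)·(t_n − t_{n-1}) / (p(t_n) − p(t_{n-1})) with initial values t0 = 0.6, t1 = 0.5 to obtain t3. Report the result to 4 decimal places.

0.5271

p(0.6) = -0.123188, p(0.5) = 0.046531
t2 = 0.500000 − 0.046531·(0.500000 − 0.600000) / (0.046531 − (-0.123188)) = 0.500000 − (-0.004653)/(0.169719) = 0.527416
p(0.527416) = -0.000579
t3 = 0.527416 − (-0.000579)·(0.527416 − 0.500000) / (-0.000579 − 0.046531) = 0.527416 − (-0.000016)/(-0.047109) = 0.527080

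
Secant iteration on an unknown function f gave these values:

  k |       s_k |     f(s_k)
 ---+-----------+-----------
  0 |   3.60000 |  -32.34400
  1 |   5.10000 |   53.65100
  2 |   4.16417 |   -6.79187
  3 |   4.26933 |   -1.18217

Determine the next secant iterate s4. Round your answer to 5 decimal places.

s4 = 4.26933 − (-1.18217)·(4.26933 − 4.16417) / (-1.18217 − (-6.79187))
   = 4.26933 − (-0.1243170)/(5.6097000) = 4.2914911

4.29149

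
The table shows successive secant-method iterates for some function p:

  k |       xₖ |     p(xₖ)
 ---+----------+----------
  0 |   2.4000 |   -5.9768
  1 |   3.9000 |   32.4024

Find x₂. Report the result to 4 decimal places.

x₂ = 3.9000 − 32.4024·(3.9000 − 2.4000) / (32.4024 − (-5.9768))
   = 3.9000 − (48.603600)/(38.379200) = 2.633595

2.6336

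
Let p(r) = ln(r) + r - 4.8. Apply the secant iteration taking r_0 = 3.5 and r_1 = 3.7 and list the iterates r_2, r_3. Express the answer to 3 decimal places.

p(3.5) = -0.04724, p(3.7) = 0.20833
r_2 = 3.70000 − 0.20833·(3.70000 − 3.50000) / (0.20833 − (-0.04724)) = 3.70000 − (0.04167)/(0.25557) = 3.53697
p(3.53697) = 0.00024
r_3 = 3.53697 − 0.00024·(3.53697 − 3.70000) / (0.00024 − 0.20833) = 3.53697 − (-0.00004)/(-0.20810) = 3.53678

3.537, 3.537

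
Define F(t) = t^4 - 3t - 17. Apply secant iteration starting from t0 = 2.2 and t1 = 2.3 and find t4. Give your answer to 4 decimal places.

2.2044

F(2.2) = -0.174400, F(2.3) = 4.084100
t2 = 2.300000 − 4.084100·(2.300000 − 2.200000) / (4.084100 − (-0.174400)) = 2.300000 − (0.408410)/(4.258500) = 2.204095
F(2.204095) = -0.011770
t3 = 2.204095 − (-0.011770)·(2.204095 − 2.300000) / (-0.011770 − 4.084100) = 2.204095 − (0.001129)/(-4.095870) = 2.204371
F(2.204371) = -0.000791
t4 = 2.204371 − (-0.000791)·(2.204371 − 2.204095) / (-0.000791 − (-0.011770)) = 2.204371 − (0.000000)/(0.010979) = 2.204391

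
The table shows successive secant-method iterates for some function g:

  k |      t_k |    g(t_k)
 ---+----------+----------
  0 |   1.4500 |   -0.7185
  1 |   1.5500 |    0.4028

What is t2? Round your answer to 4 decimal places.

t2 = 1.5500 − 0.4028·(1.5500 − 1.4500) / (0.4028 − (-0.7185))
   = 1.5500 − (0.040280)/(1.121300) = 1.514077

1.5141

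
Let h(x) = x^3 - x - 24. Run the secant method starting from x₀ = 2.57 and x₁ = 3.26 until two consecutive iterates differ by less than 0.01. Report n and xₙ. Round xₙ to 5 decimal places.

n = 4, xₙ = 3.00005

h(2.57) = -9.5954070, h(3.26) = 7.3859760
x₂ = 3.2600000 − 7.3859760·(0.6900000)/(16.9813830) = 2.9598876;  |Δ| = 0.3001124
h(2.9598876) = -1.0285057
x₃ = 2.9598876 − (-1.0285057)·(-0.3001124)/(-8.4144817) = 2.9965705;  |Δ| = 0.0366829
h(2.9965705) = -0.0890619
x₄ = 2.9965705 − (-0.0890619)·(0.0366829)/(0.9394438) = 3.0000481;  |Δ| = 0.0034776
|x₄ − x₃| = 0.0034776 < 0.01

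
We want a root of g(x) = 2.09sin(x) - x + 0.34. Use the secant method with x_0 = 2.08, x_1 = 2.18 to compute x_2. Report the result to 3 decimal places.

g(2.08) = 0.08485, g(2.18) = -0.12598
x_2 = 2.18000 − (-0.12598)·(2.18000 − 2.08000) / (-0.12598 − 0.08485) = 2.18000 − (-0.01260)/(-0.21083) = 2.12024

2.120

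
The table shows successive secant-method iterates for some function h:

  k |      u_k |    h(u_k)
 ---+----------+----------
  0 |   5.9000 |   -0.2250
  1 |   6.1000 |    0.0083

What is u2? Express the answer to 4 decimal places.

u2 = 6.1000 − 0.0083·(6.1000 − 5.9000) / (0.0083 − (-0.2250))
   = 6.1000 − (0.001660)/(0.233300) = 6.092885

6.0929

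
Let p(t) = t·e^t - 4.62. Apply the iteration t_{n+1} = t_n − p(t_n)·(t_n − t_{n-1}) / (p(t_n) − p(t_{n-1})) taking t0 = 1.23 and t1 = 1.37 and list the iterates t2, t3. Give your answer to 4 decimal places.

p(1.23) = -0.411888, p(1.37) = 0.771430
t2 = 1.370000 − 0.771430·(1.370000 − 1.230000) / (0.771430 − (-0.411888)) = 1.370000 − (0.108000)/(1.183318) = 1.278731
p(1.278731) = -0.026698
t3 = 1.278731 − (-0.026698)·(1.278731 − 1.370000) / (-0.026698 − 0.771430) = 1.278731 − (0.002437)/(-0.798128) = 1.281784

1.2787, 1.2818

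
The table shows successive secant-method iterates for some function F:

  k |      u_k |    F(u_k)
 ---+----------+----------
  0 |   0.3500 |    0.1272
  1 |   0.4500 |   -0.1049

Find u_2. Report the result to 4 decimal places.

u_2 = 0.4500 − (-0.1049)·(0.4500 − 0.3500) / (-0.1049 − 0.1272)
   = 0.4500 − (-0.010490)/(-0.232100) = 0.404804

0.4048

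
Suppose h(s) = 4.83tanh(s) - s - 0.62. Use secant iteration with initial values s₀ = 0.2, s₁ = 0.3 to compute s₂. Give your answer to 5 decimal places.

0.16231

h(0.2) = 0.1333228, h(0.3) = 0.4870399
s₂ = 0.3000000 − 0.4870399·(0.3000000 − 0.2000000) / (0.4870399 − 0.1333228) = 0.3000000 − (0.0487040)/(0.3537171) = 0.1623081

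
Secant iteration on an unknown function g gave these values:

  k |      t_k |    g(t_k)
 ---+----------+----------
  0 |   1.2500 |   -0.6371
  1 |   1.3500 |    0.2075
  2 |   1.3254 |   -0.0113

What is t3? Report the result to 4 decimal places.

1.3267

t3 = 1.3254 − (-0.0113)·(1.3254 − 1.3500) / (-0.0113 − 0.2075)
   = 1.3254 − (0.000278)/(-0.218800) = 1.326670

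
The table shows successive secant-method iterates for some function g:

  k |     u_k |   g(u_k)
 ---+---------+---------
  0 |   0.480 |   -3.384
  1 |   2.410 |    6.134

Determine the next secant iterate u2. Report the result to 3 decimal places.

u2 = 2.410 − 6.134·(2.410 − 0.480) / (6.134 − (-3.384))
   = 2.410 − (11.83862)/(9.51800) = 1.16619

1.166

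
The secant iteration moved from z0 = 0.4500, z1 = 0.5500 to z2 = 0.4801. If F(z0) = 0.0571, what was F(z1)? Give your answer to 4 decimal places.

-0.1326

The secant line through (0.4500, 0.0571) and (0.5500, F(z1)) crosses zero at z2 = 0.4801.
So (0.4500, 0.0571), (0.5500, F(z1)), (0.4801, 0) are collinear:
F(z1) = 0.0571 · (0.5500 − 0.4801) / (0.4500 − 0.4801) = 0.0571 · (0.069900)/(-0.030100) = -0.132601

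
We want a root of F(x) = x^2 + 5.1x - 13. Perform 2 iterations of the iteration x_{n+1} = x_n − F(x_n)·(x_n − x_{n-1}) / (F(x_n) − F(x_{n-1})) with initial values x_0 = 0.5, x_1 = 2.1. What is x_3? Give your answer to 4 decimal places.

1.8651

F(0.5) = -10.200000, F(2.1) = 2.120000
x_2 = 2.100000 − 2.120000·(2.100000 − 0.500000) / (2.120000 − (-10.200000)) = 2.100000 − (3.392000)/(12.320000) = 1.824675
F(1.824675) = -0.364716
x_3 = 1.824675 − (-0.364716)·(1.824675 − 2.100000) / (-0.364716 − 2.120000) = 1.824675 − (0.100415)/(-2.484716) = 1.865089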